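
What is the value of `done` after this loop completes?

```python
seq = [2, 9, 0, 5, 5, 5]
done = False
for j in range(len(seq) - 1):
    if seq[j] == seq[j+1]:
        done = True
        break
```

Check consecutive duplicates in [2, 9, 0, 5, 5, 5]
`done` takes the values: False → True

Answer: True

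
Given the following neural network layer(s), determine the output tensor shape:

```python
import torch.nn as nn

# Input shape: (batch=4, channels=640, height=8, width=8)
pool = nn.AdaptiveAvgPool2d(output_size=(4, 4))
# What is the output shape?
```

Input: (4, 640, 8, 8) -> Output: (4, 640, 4, 4)

Answer: (4, 640, 4, 4)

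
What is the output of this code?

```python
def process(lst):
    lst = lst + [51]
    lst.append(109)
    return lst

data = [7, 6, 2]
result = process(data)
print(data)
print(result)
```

Key concept: rebinding parameter vs mutation.
Step by step:
`data = [7, 6, 2]` → data = [7, 6, 2]
`result = process(data)` → result = [7, 6, 2, 51, 109]
`print(data)` → prints [7, 6, 2]
`print(result)` → prints [7, 6, 2, 51, 109]

Answer:
[7, 6, 2]
[7, 6, 2, 51, 109]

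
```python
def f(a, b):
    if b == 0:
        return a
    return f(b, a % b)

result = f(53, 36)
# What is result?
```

f(53, 36) -> f(36, 17) -> f(17, 2) -> f(2, 1) -> f(1, 0) -> 1

Answer: 1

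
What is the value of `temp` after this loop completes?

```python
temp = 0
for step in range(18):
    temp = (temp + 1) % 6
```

Increment mod 6, 18 times = 0
`temp` takes the values: 0 → 1 → 2 → 3 → 4 → 5 → 0 → 1 → 2 → 3 → 4 → 5 → 0 → 1 → 2 → 3 → 4 → 5 → 0

Answer: 0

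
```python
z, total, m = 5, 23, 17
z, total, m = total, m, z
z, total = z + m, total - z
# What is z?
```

Trace:
`z, total, m = 5, 23, 17` → z = 5; total = 23; m = 17
`z, total, m = total, m, z` → z = 23; total = 17; m = 5
`z, total = z + m, total - z` → z = 28; total = -6
So z = 28

Answer: 28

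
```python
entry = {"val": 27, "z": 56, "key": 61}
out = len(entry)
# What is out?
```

Trace:
`entry = {"val": 27, "z": 56, "key": 61}` → entry = {'val': 27, 'z': 56, 'key': 61}
`out = len(entry)` → out = 3
So out = 3

Answer: 3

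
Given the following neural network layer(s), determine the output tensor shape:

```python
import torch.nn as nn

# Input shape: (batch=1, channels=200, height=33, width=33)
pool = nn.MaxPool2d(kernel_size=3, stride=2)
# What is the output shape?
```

Input: (1, 200, 33, 33) -> Output: (1, 200, 16, 16)

Answer: (1, 200, 16, 16)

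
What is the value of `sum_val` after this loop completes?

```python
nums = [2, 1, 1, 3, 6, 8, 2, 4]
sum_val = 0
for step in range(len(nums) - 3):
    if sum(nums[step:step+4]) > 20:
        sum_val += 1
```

Count windows with sum > 20
`sum_val` takes the values: 0

Answer: 0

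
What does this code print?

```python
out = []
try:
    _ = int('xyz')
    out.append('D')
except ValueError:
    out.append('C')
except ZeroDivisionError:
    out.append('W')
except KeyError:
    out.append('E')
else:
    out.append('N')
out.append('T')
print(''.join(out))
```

Execution trace: 'C' (except ValueError) → 'T' (after the try/except). Output: CT

Answer: CT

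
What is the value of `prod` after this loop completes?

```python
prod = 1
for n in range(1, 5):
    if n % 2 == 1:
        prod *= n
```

Product of odd numbers 1 to 4
`prod` takes the values: 1 → 3

Answer: 3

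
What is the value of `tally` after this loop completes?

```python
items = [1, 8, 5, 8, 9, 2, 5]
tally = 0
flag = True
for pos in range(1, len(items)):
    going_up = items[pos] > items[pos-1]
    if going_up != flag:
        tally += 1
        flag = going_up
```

Count direction changes in [1, 8, 5, 8, 9, 2, 5]
`tally` takes the values: 0 → 1 → 2 → 3 → 4

Answer: 4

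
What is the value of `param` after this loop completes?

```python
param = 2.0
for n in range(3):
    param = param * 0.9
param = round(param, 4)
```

Exponential decay: 2.0 * 0.9^3
`param` takes the values: 2.0 → 1.8 → 1.62 → 1.458

Answer: 1.458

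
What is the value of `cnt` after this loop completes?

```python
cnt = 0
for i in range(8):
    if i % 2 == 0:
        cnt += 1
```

Count numbers divisible by 2 in range(8)
`cnt` takes the values: 0 → 1 → 2 → 3 → 4

Answer: 4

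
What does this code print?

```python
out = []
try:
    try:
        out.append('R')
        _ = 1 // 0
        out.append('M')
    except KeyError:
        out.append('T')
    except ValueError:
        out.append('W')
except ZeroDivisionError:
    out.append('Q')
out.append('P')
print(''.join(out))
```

Execution trace: 'R' (try body) → 'Q' (outer except ZeroDivisionError) → 'P' (after the try/except). Output: RQP

Answer: RQP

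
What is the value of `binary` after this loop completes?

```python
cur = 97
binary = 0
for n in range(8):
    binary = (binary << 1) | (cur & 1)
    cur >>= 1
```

Reverse lowest 8 bits of 97
`binary` takes the values: 0 → 1 → 2 → 4 → 8 → 16 → 33 → 67 → 134

Answer: 134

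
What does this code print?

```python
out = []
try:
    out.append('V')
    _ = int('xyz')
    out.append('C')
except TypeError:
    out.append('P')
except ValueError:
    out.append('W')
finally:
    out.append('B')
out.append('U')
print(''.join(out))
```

Execution trace: 'V' (try body) → 'W' (except ValueError) → 'B' (finally) → 'U' (after the try/except). Output: VWBU

Answer: VWBU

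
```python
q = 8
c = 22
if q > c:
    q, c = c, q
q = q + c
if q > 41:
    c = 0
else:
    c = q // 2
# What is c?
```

Trace:
`q = 8` → q = 8
`c = 22` → c = 22
`if q > c: ...` → q > c is False → no variable changes
`q = q + c` → q = 30
`if q > 41: ...` → q > 41 is False, take else branch → c = 15
So c = 15

Answer: 15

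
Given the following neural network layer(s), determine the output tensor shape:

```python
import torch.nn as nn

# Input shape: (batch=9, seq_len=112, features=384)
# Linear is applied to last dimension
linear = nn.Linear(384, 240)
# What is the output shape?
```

Input: (9, 112, 384) -> Output: (9, 112, 240)

Answer: (9, 112, 240)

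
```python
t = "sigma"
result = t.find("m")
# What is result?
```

Trace:
`t = "sigma"` → t = 'sigma'
`result = t.find("m")` → result = 3
So result = 3

Answer: 3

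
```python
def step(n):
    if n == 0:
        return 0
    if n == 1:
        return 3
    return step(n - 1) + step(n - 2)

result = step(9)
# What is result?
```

Build up from base cases: step(0)=0, step(1)=3, step(2)=3, step(3)=6, step(4)=9, step(5)=15, step(6)=24, ..., step(9)=102

Answer: 102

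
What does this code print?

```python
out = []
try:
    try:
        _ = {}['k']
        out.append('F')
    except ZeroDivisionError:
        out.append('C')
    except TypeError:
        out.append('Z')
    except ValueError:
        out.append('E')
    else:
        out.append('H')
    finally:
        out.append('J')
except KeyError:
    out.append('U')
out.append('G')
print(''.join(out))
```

Execution trace: 'J' (finally) → 'U' (outer except KeyError) → 'G' (after the try/except). Output: JUG

Answer: JUG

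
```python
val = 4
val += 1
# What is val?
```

Trace:
`val = 4` → val = 4
`val += 1` → val = 5
So val = 5

Answer: 5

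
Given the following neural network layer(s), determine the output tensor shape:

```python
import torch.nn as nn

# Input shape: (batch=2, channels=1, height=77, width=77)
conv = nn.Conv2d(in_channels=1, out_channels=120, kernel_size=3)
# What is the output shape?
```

Input: (2, 1, 77, 77) -> Output: (2, 120, 75, 75)

Answer: (2, 120, 75, 75)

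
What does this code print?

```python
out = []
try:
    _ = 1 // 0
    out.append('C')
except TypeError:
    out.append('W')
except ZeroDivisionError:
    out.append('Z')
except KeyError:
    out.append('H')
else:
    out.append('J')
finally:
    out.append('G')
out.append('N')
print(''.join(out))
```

Execution trace: 'Z' (except ZeroDivisionError) → 'G' (finally) → 'N' (after the try/except). Output: ZGN

Answer: ZGN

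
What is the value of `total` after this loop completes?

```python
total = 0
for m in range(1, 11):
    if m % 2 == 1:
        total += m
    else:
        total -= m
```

Add odd, subtract even
`total` takes the values: 0 → 1 → -1 → 2 → -2 → 3 → -3 → 4 → -4 → 5 → -5

Answer: -5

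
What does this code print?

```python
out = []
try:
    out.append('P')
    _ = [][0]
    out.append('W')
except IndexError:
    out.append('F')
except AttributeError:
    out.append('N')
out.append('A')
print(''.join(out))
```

Execution trace: 'P' (try body) → 'F' (except IndexError) → 'A' (after the try/except). Output: PFA

Answer: PFA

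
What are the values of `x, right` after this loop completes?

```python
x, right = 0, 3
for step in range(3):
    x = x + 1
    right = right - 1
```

x goes 0→3, right goes 3→0
`x, right` takes the values: (0, 3) → (1, 3) → (1, 2) → (2, 2) → (2, 1) → (3, 1) → (3, 0)

Answer: 3, 0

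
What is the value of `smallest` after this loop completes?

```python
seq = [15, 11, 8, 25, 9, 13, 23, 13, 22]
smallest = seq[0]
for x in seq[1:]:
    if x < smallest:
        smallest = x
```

Minimum of [15, 11, 8, 25, 9, 13, 23, 13, 22]
`smallest` takes the values: 15 → 11 → 8

Answer: 8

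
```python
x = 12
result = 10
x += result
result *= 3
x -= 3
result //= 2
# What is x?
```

Trace:
`x = 12` → x = 12
`result = 10` → result = 10
`x += result` → x = 22
`result *= 3` → result = 30
`x -= 3` → x = 19
`result //= 2` → result = 15
So x = 19

Answer: 19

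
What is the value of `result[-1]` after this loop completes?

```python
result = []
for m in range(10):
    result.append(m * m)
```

Last element of squares 0 to 9
`result` takes the values: [] → [0] → [0, 1] → [0, 1, 4] → [0, 1, 4, 9] → [0, 1, 4, 9, 16] → [0, 1, 4, 9, 16, 25] → [0, 1, 4, 9, 16, 25, 36] → [0, 1, 4, 9, 16, 25, 36, 49] → [0, 1, 4, 9, 16, 25, 36, 49, 64] → [0, 1, 4, 9, 16, 25, 36, 49, 64, 81]
So `result[-1]` = 81

Answer: 81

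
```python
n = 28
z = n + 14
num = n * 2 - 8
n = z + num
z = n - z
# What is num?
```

Trace:
`n = 28` → n = 28
`z = n + 14` → z = 42
`num = n * 2 - 8` → num = 48
`n = z + num` → n = 90
`z = n - z` → z = 48
So num = 48

Answer: 48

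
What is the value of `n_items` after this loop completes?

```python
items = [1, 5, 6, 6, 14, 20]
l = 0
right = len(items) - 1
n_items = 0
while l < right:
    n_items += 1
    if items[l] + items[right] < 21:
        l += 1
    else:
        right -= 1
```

Steps to find pair summing to 21
`n_items` takes the values: 0 → 1 → 2 → 3 → 4 → 5

Answer: 5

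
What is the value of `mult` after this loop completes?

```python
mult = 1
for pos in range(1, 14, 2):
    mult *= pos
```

Product of 1, 3, 5, ... up to 13
`mult` takes the values: 1 → 3 → 15 → 105 → 945 → 10395 → 135135

Answer: 135135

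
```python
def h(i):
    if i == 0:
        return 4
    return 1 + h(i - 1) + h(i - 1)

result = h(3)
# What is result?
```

h(i) = 1 + 2·h(i-1), h(0)=4. Closed form: (4+1)·2^3 - 1 = 39.

Answer: 39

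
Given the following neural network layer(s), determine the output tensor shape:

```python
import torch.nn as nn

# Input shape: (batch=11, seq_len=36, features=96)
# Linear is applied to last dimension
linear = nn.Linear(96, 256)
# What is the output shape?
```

Input: (11, 36, 96) -> Output: (11, 36, 256)

Answer: (11, 36, 256)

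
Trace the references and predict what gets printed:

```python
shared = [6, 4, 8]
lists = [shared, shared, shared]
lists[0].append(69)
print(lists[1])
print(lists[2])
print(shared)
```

Key concept: list of same reference.
Step by step:
`shared = [6, 4, 8]` → shared = [6, 4, 8]
`lists = [shared, shared, shared]` → lists = [[6, 4, 8], [6, 4, 8], [6, 4, 8]]
`lists[0].append(69)` → shared = [6, 4, 8, 69]; lists = [[6, 4, 8, 69], [6, 4, 8, 69], [6, 4, 8, 69]]
`print(lists[1])` → prints [6, 4, 8, 69]
`print(lists[2])` → prints [6, 4, 8, 69]
`print(shared)` → prints [6, 4, 8, 69]

Answer:
[6, 4, 8, 69]
[6, 4, 8, 69]
[6, 4, 8, 69]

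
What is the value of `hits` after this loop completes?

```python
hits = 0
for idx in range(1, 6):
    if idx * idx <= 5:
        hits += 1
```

Count numbers where idx² ≤ 5
`hits` takes the values: 0 → 1 → 2

Answer: 2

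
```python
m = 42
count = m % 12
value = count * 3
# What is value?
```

Trace:
`m = 42` → m = 42
`count = m % 12` → count = 6
`value = count * 3` → value = 18
So value = 18

Answer: 18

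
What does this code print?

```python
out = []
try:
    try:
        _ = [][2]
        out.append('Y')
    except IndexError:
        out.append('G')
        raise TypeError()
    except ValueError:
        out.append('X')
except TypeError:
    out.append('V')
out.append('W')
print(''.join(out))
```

Execution trace: 'G' (inner except IndexError) → 'V' (outer except TypeError) → 'W' (after the try/except). Output: GVW

Answer: GVW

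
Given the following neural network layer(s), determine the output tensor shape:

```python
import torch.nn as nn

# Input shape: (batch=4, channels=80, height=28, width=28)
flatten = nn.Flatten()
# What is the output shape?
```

Input: (4, 80, 28, 28) -> Output: (4, 62720)

Answer: (4, 62720)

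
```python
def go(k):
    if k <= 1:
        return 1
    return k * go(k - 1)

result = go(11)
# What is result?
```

go(11) = 11 * 10 * 9 * 8 * 7 * 6 * 5 * 4 * 3 * 2 * 1 = 39916800

Answer: 39916800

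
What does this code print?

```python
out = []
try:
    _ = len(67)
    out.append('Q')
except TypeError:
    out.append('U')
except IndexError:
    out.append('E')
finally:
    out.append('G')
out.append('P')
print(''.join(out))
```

Execution trace: 'U' (except TypeError) → 'G' (finally) → 'P' (after the try/except). Output: UGP

Answer: UGP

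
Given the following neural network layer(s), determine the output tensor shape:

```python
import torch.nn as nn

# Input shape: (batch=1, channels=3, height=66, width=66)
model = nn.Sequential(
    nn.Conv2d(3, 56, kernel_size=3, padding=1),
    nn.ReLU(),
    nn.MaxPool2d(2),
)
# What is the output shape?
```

Input: (1, 3, 66, 66) -> after Conv2d: (1, 56, 66, 66) -> after ReLU: (1, 56, 66, 66) -> Output: (1, 56, 33, 33)

Answer: (1, 56, 33, 33)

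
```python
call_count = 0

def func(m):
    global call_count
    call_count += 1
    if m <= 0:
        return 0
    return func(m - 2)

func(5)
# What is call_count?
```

Linear recursion stepping by 2: 4 calls from m=5 down to ≤0.

Answer: 4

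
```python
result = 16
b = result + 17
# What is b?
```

Trace:
`result = 16` → result = 16
`b = result + 17` → b = 33
So b = 33

Answer: 33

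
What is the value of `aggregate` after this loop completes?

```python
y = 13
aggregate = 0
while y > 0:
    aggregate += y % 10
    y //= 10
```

Sum digits of 13
`aggregate` takes the values: 0 → 3 → 4

Answer: 4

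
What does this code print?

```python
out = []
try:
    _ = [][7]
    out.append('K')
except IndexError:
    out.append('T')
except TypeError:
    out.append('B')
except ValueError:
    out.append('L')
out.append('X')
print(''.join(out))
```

Execution trace: 'T' (except IndexError) → 'X' (after the try/except). Output: TX

Answer: TX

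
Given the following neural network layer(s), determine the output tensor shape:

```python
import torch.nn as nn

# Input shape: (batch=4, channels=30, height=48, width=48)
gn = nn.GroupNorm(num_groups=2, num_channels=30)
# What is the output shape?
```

Input: (4, 30, 48, 48) -> Output: (4, 30, 48, 48)

Answer: (4, 30, 48, 48)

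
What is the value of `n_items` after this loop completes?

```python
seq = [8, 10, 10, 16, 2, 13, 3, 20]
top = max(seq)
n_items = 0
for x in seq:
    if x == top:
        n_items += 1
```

Count of max value 20 in [8, 10, 10, 16, 2, 13, 3, 20]
`n_items` takes the values: 0 → 1

Answer: 1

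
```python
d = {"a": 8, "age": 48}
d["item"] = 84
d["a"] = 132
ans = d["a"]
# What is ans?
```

Trace:
`d = {"a": 8, "age": 48}` → d = {'a': 8, 'age': 48}
`d["item"] = 84` → d = {'a': 8, 'age': 48, 'item': 84}
`d["a"] = 132` → d = {'a': 132, 'age': 48, 'item': 84}
`ans = d["a"]` → ans = 132
So ans = 132

Answer: 132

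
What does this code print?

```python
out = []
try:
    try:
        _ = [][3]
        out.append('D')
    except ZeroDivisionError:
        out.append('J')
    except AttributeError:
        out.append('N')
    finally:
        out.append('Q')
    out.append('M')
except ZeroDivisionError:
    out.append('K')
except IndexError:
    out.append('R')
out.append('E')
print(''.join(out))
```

Execution trace: 'Q' (inner finally) → 'R' (except IndexError) → 'E' (after the try/except). Output: QRE

Answer: QRE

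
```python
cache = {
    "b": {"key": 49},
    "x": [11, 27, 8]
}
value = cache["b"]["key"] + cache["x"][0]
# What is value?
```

Trace:
`cache = { ...` → cache = {'b': {'key': 49}, 'x': [11, 27, 8]}
`value = cache["b"]["key"] + cache["x"][0]` → value = 60
So value = 60

Answer: 60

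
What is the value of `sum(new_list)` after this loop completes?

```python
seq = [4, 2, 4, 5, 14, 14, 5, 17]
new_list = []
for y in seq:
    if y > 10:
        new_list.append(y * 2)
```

Sum of doubled values > 10
`new_list` takes the values: [] → [28] → [28, 28] → [28, 28, 34]
So `sum(new_list)` = 90

Answer: 90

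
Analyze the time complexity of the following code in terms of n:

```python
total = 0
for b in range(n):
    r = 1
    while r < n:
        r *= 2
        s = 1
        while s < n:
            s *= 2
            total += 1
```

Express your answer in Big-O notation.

Each loop level contributes: n × log n × log n. Multiplying the contributions gives O(n log² n).

Answer: O(n log² n)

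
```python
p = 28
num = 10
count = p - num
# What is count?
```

Trace:
`p = 28` → p = 28
`num = 10` → num = 10
`count = p - num` → count = 18
So count = 18

Answer: 18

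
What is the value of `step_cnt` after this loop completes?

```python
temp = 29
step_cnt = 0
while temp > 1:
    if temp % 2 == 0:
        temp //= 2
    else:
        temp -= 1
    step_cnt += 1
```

Steps to reduce 29 to 1
`step_cnt` takes the values: 0 → 1 → 2 → 3 → 4 → 5 → 6 → 7

Answer: 7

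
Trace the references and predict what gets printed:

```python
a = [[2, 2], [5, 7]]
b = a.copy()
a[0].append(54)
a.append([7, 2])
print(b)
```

Key concept: shallow copy with nested lists.
Step by step:
`a = [[2, 2], [5, 7]]` → a = [[2, 2], [5, 7]]
`b = a.copy()` → b = [[2, 2], [5, 7]]
`a[0].append(54)` → a = [[2, 2, 54], [5, 7]]; b = [[2, 2, 54], [5, 7]]
`a.append([7, 2])` → a = [[2, 2, 54], [5, 7], [7, 2]]
`print(b)` → prints [[2, 2, 54], [5, 7]]

Answer: [[2, 2, 54], [5, 7]]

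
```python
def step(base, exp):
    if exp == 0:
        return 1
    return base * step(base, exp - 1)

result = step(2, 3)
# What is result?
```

step(2, 3) = 2 * 2 * 2 = 8

Answer: 8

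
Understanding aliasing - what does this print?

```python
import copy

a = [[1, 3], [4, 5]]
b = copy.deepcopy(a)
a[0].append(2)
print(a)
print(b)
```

Key concept: deep copy is fully independent.
Step by step:
`a = [[1, 3], [4, 5]]` → a = [[1, 3], [4, 5]]
`b = copy.deepcopy(a)` → b = [[1, 3], [4, 5]]
`a[0].append(2)` → a = [[1, 3, 2], [4, 5]]
`print(a)` → prints [[1, 3, 2], [4, 5]]
`print(b)` → prints [[1, 3], [4, 5]]

Answer:
[[1, 3, 2], [4, 5]]
[[1, 3], [4, 5]]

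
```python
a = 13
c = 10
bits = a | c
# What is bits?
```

Trace:
`a = 13` → a = 13
`c = 10` → c = 10
`bits = a | c` → bits = 15
So bits = 15

Answer: 15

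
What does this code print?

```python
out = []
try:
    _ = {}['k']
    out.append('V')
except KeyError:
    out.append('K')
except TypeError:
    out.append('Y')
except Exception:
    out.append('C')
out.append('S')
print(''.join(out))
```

Execution trace: 'K' (except KeyError) → 'S' (after the try/except). Output: KS

Answer: KS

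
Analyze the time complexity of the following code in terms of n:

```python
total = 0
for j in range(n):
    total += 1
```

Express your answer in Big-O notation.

Each loop level contributes: n. Multiplying the contributions gives O(n).

Answer: O(n)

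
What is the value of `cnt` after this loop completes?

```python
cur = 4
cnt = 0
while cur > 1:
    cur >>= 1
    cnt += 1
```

Count right shifts until 1
`cnt` takes the values: 0 → 1 → 2

Answer: 2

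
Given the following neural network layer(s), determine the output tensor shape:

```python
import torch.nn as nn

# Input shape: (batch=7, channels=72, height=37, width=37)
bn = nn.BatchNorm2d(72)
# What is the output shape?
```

Input: (7, 72, 37, 37) -> Output: (7, 72, 37, 37)

Answer: (7, 72, 37, 37)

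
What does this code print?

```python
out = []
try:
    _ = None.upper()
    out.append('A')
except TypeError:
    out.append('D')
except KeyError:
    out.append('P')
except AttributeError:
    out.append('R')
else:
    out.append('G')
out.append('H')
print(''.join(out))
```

Execution trace: 'R' (except AttributeError) → 'H' (after the try/except). Output: RH

Answer: RH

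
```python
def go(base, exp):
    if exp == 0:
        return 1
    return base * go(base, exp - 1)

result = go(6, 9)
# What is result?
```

go(6, 9) = 6 * 6 * 6 * 6 * 6 * 6 * 6 * 6 * 6 = 10077696

Answer: 10077696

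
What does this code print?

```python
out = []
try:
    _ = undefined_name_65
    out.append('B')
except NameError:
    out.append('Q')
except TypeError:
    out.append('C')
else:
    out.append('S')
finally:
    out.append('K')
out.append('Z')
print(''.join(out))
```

Execution trace: 'Q' (except NameError) → 'K' (finally) → 'Z' (after the try/except). Output: QKZ

Answer: QKZ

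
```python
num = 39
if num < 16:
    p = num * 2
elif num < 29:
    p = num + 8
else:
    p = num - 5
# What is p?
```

Trace:
`num = 39` → num = 39
`if num < 16: ...` → num < 16 is False, num < 29 is False, take else branch → p = 34
So p = 34

Answer: 34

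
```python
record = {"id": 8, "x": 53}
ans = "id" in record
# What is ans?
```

Trace:
`record = {"id": 8, "x": 53}` → record = {'id': 8, 'x': 53}
`ans = "id" in record` → ans = True
So ans = True

Answer: True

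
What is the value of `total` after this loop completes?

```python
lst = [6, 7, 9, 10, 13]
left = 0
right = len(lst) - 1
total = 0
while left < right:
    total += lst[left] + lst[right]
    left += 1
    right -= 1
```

Sum of pairs from ends
`total` takes the values: 0 → 19 → 36

Answer: 36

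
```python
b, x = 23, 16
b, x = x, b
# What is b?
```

Trace:
`b, x = 23, 16` → b = 23; x = 16
`b, x = x, b` → b = 16; x = 23
So b = 16

Answer: 16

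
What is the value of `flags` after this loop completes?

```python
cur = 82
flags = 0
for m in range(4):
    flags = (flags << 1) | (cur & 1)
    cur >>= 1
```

Reverse lowest 4 bits of 82
`flags` takes the values: 0 → 1 → 2 → 4

Answer: 4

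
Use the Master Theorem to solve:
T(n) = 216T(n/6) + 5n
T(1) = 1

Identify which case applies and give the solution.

a=216, b=6, f(n)=5n. log_6(216) = 3. Since c=1 < 3, Case 1 applies: T(n) = Θ(n^log_b(a)) = O(n^3).

Answer: O(n^3) - Case 1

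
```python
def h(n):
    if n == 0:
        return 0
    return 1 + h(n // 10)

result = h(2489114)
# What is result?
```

Count of digits of 2489114: 7

Answer: 7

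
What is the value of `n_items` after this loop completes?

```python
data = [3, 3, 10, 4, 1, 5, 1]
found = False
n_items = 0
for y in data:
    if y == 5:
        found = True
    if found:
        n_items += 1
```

Count elements after first 5 in [3, 3, 10, 4, 1, 5, 1]
`n_items` takes the values: 0 → 1 → 2

Answer: 2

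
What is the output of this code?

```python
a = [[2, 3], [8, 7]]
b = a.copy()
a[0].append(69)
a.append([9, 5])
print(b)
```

Key concept: shallow copy with nested lists.
Step by step:
`a = [[2, 3], [8, 7]]` → a = [[2, 3], [8, 7]]
`b = a.copy()` → b = [[2, 3], [8, 7]]
`a[0].append(69)` → a = [[2, 3, 69], [8, 7]]; b = [[2, 3, 69], [8, 7]]
`a.append([9, 5])` → a = [[2, 3, 69], [8, 7], [9, 5]]
`print(b)` → prints [[2, 3, 69], [8, 7]]

Answer: [[2, 3, 69], [8, 7]]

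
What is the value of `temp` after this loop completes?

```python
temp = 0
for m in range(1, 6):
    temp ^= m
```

XOR of 1 to 5
`temp` takes the values: 0 → 1 → 3 → 0 → 4 → 1

Answer: 1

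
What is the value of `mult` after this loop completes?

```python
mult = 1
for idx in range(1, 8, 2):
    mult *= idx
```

Product of 1, 3, 5, ... up to 7
`mult` takes the values: 1 → 3 → 15 → 105

Answer: 105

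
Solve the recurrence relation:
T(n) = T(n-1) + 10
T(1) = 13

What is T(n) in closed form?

Unrolling: T(n) = T(1) + 10·(n-1) = 13 + 10(n-1) = 10n + 3.

Answer: T(n) = 10n + 3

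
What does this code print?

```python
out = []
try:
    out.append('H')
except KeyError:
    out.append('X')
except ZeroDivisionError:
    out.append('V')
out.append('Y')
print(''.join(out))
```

Execution trace: 'H' (try body, no exception) → 'Y' (after the try/except). Output: HY

Answer: HY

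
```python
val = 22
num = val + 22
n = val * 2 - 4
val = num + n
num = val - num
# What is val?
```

Trace:
`val = 22` → val = 22
`num = val + 22` → num = 44
`n = val * 2 - 4` → n = 40
`val = num + n` → val = 84
`num = val - num` → num = 40
So val = 84

Answer: 84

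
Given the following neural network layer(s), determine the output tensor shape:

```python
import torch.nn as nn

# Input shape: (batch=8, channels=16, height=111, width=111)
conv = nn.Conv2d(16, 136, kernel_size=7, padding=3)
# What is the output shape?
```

Input: (8, 16, 111, 111) -> Output: (8, 136, 111, 111)

Answer: (8, 136, 111, 111)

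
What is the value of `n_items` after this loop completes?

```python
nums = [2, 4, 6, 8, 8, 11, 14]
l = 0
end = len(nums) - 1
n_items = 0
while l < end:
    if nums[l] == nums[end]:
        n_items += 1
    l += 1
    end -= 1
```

Count matching pairs from ends
`n_items` takes the values: 0

Answer: 0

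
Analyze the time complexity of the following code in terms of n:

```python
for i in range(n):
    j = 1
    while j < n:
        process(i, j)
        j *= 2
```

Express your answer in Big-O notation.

This is Linear outer loop, logarithmic inner loop. Time complexity: O(n log n).

Answer: O(n log n)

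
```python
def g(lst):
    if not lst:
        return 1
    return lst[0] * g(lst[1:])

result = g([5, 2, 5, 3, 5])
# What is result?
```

Product over [5, 2, 5, 3, 5] = 5 * 2 * 5 * 3 * 5 = 750

Answer: 750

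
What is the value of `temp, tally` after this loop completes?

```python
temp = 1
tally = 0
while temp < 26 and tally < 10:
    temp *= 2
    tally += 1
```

Double until >= 26 or 10 iterations
`temp, tally` takes the values: (1, 0) → (2, 0) → (2, 1) → (4, 1) → (4, 2) → (8, 2) → (8, 3) → (16, 3) → (16, 4) → (32, 4) → (32, 5)

Answer: 32, 5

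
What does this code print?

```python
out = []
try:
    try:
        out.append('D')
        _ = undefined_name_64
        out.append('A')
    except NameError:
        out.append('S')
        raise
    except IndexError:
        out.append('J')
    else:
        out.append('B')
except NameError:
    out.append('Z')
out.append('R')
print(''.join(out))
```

Execution trace: 'D' (inner try body) → 'S' (inner except NameError) → 'Z' (outer except NameError) → 'R' (after the try/except). Output: DSZR

Answer: DSZR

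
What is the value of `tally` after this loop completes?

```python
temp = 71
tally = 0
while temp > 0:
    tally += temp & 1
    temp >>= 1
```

Count set bits in 71 (binary: 0b1000111)
`tally` takes the values: 0 → 1 → 2 → 3 → 4

Answer: 4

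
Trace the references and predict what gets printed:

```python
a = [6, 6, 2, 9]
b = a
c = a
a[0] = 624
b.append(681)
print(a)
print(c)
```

Key concept: multiple aliases.
Step by step:
`a = [6, 6, 2, 9]` → a = [6, 6, 2, 9]
`b = a` → b = [6, 6, 2, 9] (same object as a)
`c = a` → c = [6, 6, 2, 9] (same object as a, b)
`a[0] = 624` → a = [624, 6, 2, 9] (same object as b, c); b = [624, 6, 2, 9] (same object as a, c); c = [624, 6, 2, 9] (same object as a, b)
`b.append(681)` → a = [624, 6, 2, 9, 681] (same object as b, c); b = [624, 6, 2, 9, 681] (same object as a, c); c = [624, 6, 2, 9, 681] (same object as a, b)
`print(a)` → prints [624, 6, 2, 9, 681]
`print(c)` → prints [624, 6, 2, 9, 681]

Answer:
[624, 6, 2, 9, 681]
[624, 6, 2, 9, 681]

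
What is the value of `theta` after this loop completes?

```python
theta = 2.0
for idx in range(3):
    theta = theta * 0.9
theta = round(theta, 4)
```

Exponential decay: 2.0 * 0.9^3
`theta` takes the values: 2.0 → 1.8 → 1.62 → 1.458

Answer: 1.458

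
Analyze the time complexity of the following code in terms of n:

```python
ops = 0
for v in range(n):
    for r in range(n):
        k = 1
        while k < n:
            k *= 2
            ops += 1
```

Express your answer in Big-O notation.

Each loop level contributes: n × n × log n. Multiplying the contributions gives O(n^2 log n).

Answer: O(n^2 log n)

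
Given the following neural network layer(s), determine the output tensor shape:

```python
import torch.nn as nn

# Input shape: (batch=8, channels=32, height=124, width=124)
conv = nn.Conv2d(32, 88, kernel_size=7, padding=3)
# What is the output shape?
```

Input: (8, 32, 124, 124) -> Output: (8, 88, 124, 124)

Answer: (8, 88, 124, 124)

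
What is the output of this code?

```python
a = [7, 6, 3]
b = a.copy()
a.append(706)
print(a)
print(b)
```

Key concept: list.copy() creates independent copy.
Step by step:
`a = [7, 6, 3]` → a = [7, 6, 3]
`b = a.copy()` → b = [7, 6, 3]
`a.append(706)` → a = [7, 6, 3, 706]
`print(a)` → prints [7, 6, 3, 706]
`print(b)` → prints [7, 6, 3]

Answer:
[7, 6, 3, 706]
[7, 6, 3]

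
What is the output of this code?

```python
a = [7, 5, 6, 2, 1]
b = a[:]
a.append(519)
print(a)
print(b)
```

Key concept: slice [:] creates copy.
Step by step:
`a = [7, 5, 6, 2, 1]` → a = [7, 5, 6, 2, 1]
`b = a[:]` → b = [7, 5, 6, 2, 1]
`a.append(519)` → a = [7, 5, 6, 2, 1, 519]
`print(a)` → prints [7, 5, 6, 2, 1, 519]
`print(b)` → prints [7, 5, 6, 2, 1]

Answer:
[7, 5, 6, 2, 1, 519]
[7, 5, 6, 2, 1]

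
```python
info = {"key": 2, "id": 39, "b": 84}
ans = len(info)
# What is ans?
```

Trace:
`info = {"key": 2, "id": 39, "b": 84}` → info = {'key': 2, 'id': 39, 'b': 84}
`ans = len(info)` → ans = 3
So ans = 3

Answer: 3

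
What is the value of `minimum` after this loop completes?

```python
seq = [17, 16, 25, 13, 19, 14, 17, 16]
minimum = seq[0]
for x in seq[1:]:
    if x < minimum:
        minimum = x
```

Minimum of [17, 16, 25, 13, 19, 14, 17, 16]
`minimum` takes the values: 17 → 16 → 13

Answer: 13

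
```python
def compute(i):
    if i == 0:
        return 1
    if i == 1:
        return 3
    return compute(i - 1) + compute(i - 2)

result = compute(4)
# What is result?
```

Build up from base cases: compute(0)=1, compute(1)=3, compute(2)=4, compute(3)=7, compute(4)=11

Answer: 11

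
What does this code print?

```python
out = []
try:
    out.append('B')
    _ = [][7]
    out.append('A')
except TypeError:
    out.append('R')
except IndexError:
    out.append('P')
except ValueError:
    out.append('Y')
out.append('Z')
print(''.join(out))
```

Execution trace: 'B' (try body) → 'P' (except IndexError) → 'Z' (after the try/except). Output: BPZ

Answer: BPZ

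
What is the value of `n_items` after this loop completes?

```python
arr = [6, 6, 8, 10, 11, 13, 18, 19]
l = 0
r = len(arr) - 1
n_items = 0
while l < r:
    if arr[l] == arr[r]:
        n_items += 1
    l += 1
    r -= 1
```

Count matching pairs from ends
`n_items` takes the values: 0

Answer: 0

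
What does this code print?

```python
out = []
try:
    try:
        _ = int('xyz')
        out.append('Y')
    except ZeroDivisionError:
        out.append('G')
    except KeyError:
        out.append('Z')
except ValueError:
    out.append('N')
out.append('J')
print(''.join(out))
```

Execution trace: 'N' (outer except ValueError) → 'J' (after the try/except). Output: NJ

Answer: NJ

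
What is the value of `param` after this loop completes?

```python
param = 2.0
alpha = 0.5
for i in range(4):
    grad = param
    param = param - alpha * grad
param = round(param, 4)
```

Gradient descent: w = 2.0 * (1 - 0.5)^4
`param` takes the values: 2.0 → 1.0 → 0.5 → 0.25 → 0.125

Answer: 0.125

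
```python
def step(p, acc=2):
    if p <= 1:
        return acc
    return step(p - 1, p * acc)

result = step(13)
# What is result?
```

Accumulator trace (n, acc): (13, 2) -> (12, 26) -> (11, 312) -> (10, 3432) -> (9, 34320) -> (8, 308880) -> (7, 2471040) -> (6, 17297280) -> (5, 103783680) -> (4, 518918400) -> (3, 2075673600) -> (2, 6227020800) -> (1, 12454041600) -> return 12454041600

Answer: 12454041600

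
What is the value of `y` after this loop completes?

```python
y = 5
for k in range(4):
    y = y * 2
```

Multiply by 2, 4 times: 5 * 2^4 = 80
`y` takes the values: 5 → 10 → 20 → 40 → 80

Answer: 80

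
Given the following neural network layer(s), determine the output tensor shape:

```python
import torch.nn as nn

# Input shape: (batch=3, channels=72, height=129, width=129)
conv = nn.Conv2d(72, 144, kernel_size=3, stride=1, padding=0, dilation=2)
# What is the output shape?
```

Input: (3, 72, 129, 129) -> Output: (3, 144, 125, 125)

Answer: (3, 144, 125, 125)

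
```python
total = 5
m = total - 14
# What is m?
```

Trace:
`total = 5` → total = 5
`m = total - 14` → m = -9
So m = -9

Answer: -9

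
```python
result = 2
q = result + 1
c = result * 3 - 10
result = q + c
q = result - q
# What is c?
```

Trace:
`result = 2` → result = 2
`q = result + 1` → q = 3
`c = result * 3 - 10` → c = -4
`result = q + c` → result = -1
`q = result - q` → q = -4
So c = -4

Answer: -4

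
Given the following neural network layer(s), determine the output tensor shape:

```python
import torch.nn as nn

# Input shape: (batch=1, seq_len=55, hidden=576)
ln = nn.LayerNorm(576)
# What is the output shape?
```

Input: (1, 55, 576) -> Output: (1, 55, 576)

Answer: (1, 55, 576)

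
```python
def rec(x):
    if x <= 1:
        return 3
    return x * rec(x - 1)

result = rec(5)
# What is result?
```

rec(5) = 5 * 4 * 3 * 2 * 3 = 360

Answer: 360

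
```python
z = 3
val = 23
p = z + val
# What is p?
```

Trace:
`z = 3` → z = 3
`val = 23` → val = 23
`p = z + val` → p = 26
So p = 26

Answer: 26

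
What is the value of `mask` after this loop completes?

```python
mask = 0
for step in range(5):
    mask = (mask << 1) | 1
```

Build 5 consecutive 1-bits: 0b11111
`mask` takes the values: 0 → 1 → 3 → 7 → 15 → 31

Answer: 31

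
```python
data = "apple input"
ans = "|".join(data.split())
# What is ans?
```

Trace:
`data = "apple input"` → data = 'apple input'
`ans = "|".join(data.split())` → ans = 'apple|input'
So ans = 'apple|input'

Answer: 'apple|input'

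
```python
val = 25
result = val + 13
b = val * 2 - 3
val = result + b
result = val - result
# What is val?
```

Trace:
`val = 25` → val = 25
`result = val + 13` → result = 38
`b = val * 2 - 3` → b = 47
`val = result + b` → val = 85
`result = val - result` → result = 47
So val = 85

Answer: 85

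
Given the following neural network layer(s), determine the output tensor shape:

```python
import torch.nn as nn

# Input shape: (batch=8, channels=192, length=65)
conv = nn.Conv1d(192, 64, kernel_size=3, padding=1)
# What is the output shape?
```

Input: (8, 192, 65) -> Output: (8, 64, 65)

Answer: (8, 64, 65)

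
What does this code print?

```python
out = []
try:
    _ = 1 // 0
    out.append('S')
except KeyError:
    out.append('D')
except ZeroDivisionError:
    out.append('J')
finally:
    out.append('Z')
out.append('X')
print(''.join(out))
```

Execution trace: 'J' (except ZeroDivisionError) → 'Z' (finally) → 'X' (after the try/except). Output: JZX

Answer: JZX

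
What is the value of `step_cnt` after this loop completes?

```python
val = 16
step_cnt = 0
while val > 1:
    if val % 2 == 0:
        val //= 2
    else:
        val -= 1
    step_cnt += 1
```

Steps to reduce 16 to 1
`step_cnt` takes the values: 0 → 1 → 2 → 3 → 4

Answer: 4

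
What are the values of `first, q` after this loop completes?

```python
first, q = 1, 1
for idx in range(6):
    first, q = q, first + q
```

Fibonacci: after 6 iterations
`first, q` takes the values: (1, 1) → (1, 2) → (2, 3) → (3, 5) → (5, 8) → (8, 13) → (13, 21)

Answer: 13, 21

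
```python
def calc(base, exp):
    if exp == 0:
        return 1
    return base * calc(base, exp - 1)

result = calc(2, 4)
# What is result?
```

calc(2, 4) = 2 * 2 * 2 * 2 = 16

Answer: 16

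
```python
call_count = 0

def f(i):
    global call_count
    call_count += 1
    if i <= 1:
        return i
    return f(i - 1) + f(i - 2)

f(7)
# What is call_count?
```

Calls(i) = 1 + Calls(i-1) + Calls(i-2); Calls(0)=Calls(1)=1. For i=7 this gives 41.

Answer: 41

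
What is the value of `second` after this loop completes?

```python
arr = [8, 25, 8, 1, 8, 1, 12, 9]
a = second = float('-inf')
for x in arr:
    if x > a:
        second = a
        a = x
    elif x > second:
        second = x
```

Second largest (with repeats) in [8, 25, 8, 1, 8, 1, 12, 9]
`second` takes the values: -inf → 8 → 12

Answer: 12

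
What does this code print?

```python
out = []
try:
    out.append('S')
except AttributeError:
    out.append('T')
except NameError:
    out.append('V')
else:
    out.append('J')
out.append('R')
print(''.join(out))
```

Execution trace: 'S' (try body, no exception) → 'J' (else) → 'R' (after the try/except). Output: SJR

Answer: SJR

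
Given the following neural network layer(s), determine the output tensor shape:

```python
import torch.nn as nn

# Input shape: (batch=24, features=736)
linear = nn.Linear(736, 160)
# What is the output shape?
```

Input: (24, 736) -> Output: (24, 160)

Answer: (24, 160)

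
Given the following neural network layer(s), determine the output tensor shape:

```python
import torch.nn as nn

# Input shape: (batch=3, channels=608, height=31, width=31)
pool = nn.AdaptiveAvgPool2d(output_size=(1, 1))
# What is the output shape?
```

Input: (3, 608, 31, 31) -> Output: (3, 608, 1, 1)

Answer: (3, 608, 1, 1)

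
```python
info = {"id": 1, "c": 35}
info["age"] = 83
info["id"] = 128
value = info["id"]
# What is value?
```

Trace:
`info = {"id": 1, "c": 35}` → info = {'id': 1, 'c': 35}
`info["age"] = 83` → info = {'id': 1, 'c': 35, 'age': 83}
`info["id"] = 128` → info = {'id': 128, 'c': 35, 'age': 83}
`value = info["id"]` → value = 128
So value = 128

Answer: 128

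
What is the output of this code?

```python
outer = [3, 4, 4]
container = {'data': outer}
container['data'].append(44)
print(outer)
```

Key concept: dict holds reference to list.
Step by step:
`outer = [3, 4, 4]` → outer = [3, 4, 4]
`container = {'data': outer}` → container = {'data': [3, 4, 4]}
`container['data'].append(44)` → outer = [3, 4, 4, 44]; container = {'data': [3, 4, 4, 44]}
`print(outer)` → prints [3, 4, 4, 44]

Answer: [3, 4, 4, 44]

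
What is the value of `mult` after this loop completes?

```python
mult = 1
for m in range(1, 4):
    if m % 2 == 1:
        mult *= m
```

Product of odd numbers 1 to 3
`mult` takes the values: 1 → 3

Answer: 3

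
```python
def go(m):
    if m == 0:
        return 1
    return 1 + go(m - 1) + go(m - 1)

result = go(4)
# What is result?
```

go(m) = 1 + 2·go(m-1), go(0)=1. Closed form: (1+1)·2^4 - 1 = 31.

Answer: 31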